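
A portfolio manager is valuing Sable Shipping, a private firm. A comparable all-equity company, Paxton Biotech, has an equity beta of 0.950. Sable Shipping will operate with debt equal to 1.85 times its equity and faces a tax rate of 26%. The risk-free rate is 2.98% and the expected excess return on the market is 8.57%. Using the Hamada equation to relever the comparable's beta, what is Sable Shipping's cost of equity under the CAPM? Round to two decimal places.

β_L = β_U × [1 + (1 − t)(D/E)] = 0.950 × [1 + (1 − 0.26) × 1.85]
    = 0.950 × [1 + 0.74 × 1.85] = 0.950 × 2.3690 = 2.2506
E(R) = R_f + β_L × MRP = 2.98% + 2.2506 × 8.57% = 22.27%

22.27%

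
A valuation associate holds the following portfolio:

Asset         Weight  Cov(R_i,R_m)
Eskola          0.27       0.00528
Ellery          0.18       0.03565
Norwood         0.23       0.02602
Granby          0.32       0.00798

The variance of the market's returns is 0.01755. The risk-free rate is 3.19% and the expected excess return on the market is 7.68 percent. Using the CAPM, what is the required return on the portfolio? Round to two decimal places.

β_Eskola = 0.00528 / 0.01755 = 0.3009
β_Ellery = 0.03565 / 0.01755 = 2.0313
β_Norwood = 0.02602 / 0.01755 = 1.4826
β_Granby = 0.00798 / 0.01755 = 0.4547
β_P = Σ w_i β_i = 0.27×0.3009 + 0.18×2.0313 + 0.23×1.4826 + 0.32×0.4547 = 0.9334
E(R_P) = R_f + β_P × MRP = 3.19% + 0.9334 × 7.68% = 10.36%

10.36%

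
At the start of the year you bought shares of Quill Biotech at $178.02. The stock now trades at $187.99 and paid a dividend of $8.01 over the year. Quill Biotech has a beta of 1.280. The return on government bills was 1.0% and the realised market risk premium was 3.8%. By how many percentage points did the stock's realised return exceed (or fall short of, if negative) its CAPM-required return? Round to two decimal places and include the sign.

+4.24%

Realised HPR = (P1 + D1 − P0) / P0 = (187.99 + 8.01 − 178.02) / 178.02 = 17.98 / 178.02 = 10.1000%
CAPM required = R_f + β·MRP = 1.0% + 1.280 × 3.8% = 5.8640%
α = realised − required = 10.1000% − 5.8640% = +4.24%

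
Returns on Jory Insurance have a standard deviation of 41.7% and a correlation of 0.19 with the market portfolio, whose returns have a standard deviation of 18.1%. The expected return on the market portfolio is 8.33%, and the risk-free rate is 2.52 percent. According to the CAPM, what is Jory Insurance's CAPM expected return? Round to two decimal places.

5.06%

β = ρ × σ_i / σ_m = 0.19 × 41.7% / 18.1% = 0.4377
MRP = 8.33% − 2.52% = 5.81%
E(R) = 2.52% + 0.4377 × 5.81% = 5.06%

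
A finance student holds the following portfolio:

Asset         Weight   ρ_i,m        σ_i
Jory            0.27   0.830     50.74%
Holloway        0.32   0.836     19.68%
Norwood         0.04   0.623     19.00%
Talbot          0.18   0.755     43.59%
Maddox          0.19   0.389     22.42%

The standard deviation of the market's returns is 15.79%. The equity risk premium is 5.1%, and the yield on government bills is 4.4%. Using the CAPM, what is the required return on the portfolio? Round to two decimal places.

12.37%

β_Jory = 0.830 × 50.74% / 15.79% = 2.6671
β_Holloway = 0.836 × 19.68% / 15.79% = 1.0420
β_Norwood = 0.623 × 19.00% / 15.79% = 0.7497
β_Talbot = 0.755 × 43.59% / 15.79% = 2.0843
β_Maddox = 0.389 × 22.42% / 15.79% = 0.5523
β_P = Σ w_i β_i = 0.27×2.6671 + 0.32×1.0420 + 0.04×0.7497 + 0.18×2.0843 + 0.19×0.5523 = 1.5637
E(R_P) = R_f + β_P × MRP = 4.4% + 1.5637 × 5.1% = 12.37%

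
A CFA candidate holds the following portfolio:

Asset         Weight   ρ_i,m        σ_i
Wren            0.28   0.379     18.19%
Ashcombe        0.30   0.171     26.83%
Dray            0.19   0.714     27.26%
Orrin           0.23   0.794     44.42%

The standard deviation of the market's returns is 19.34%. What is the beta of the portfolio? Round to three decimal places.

0.782

β_Wren = 0.379 × 18.19% / 19.34% = 0.3565
β_Ashcombe = 0.171 × 26.83% / 19.34% = 0.2372
β_Dray = 0.714 × 27.26% / 19.34% = 1.0064
β_Orrin = 0.794 × 44.42% / 19.34% = 1.8237
β_P = Σ w_i β_i = 0.28×0.3565 + 0.30×0.2372 + 0.19×1.0064 + 0.23×1.8237 = 0.7816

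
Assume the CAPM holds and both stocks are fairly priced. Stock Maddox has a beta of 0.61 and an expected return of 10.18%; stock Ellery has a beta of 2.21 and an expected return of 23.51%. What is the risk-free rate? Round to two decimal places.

Both satisfy E(R) = R_f + β·MRP, so the slope of the SML is
MRP = (23.51% − 10.18%) / (2.21 − 0.61) = 13.33% / 1.60 = 8.3313%
R_f = E(R_Maddox) − β_Maddox·MRP = 10.18% − 0.61 × 8.3313% = 5.0979%

5.10%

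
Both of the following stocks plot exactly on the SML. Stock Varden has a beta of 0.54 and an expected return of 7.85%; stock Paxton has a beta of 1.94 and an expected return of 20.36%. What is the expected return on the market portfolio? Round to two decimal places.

11.96%

Both satisfy E(R) = R_f + β·MRP, so the slope of the SML is
MRP = (20.36% − 7.85%) / (1.94 − 0.54) = 12.51% / 1.40 = 8.9357%
R_f = E(R_Varden) − β_Varden·MRP = 7.85% − 0.54 × 8.9357% = 3.0247%
E(R_m) = R_f + MRP = 3.0247% + 8.9357% = 11.96%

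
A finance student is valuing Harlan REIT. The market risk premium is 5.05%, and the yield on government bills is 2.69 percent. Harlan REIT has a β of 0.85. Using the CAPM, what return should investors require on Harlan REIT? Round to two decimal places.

6.98%

E(R) = R_f + β × MRP = 2.69% + 0.85 × 5.05% = 6.98%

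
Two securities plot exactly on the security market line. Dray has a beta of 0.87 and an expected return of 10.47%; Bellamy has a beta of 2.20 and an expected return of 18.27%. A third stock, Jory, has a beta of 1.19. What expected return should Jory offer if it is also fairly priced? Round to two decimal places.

MRP (SML slope) = (18.27% − 10.47%) / (2.20 − 0.87) = 7.80% / 1.33 = 5.8647%
R_f (intercept) = 10.47% − 0.87 × 5.8647% = 5.3677%
E(R_Jory) = R_f + β × MRP = 5.3677% + 1.19 × 5.8647% = 12.35%

12.35%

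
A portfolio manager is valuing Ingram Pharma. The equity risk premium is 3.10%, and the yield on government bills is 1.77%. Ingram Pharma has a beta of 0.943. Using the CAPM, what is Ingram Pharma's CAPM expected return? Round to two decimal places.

E(R) = R_f + β × MRP = 1.77% + 0.943 × 3.10% = 4.69%

4.69%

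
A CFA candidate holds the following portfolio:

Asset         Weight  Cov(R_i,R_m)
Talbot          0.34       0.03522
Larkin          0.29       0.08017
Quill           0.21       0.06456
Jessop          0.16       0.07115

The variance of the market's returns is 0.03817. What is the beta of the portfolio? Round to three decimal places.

1.576

β_Talbot = 0.03522 / 0.03817 = 0.9227
β_Larkin = 0.08017 / 0.03817 = 2.1003
β_Quill = 0.06456 / 0.03817 = 1.6914
β_Jessop = 0.07115 / 0.03817 = 1.8640
β_P = Σ w_i β_i = 0.34×0.9227 + 0.29×2.1003 + 0.21×1.6914 + 0.16×1.8640 = 1.5762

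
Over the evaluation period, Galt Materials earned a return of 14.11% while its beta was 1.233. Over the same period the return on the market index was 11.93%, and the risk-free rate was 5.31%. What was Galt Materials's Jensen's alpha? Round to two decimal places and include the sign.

Market excess return = 11.93% − 5.31% = 6.62%
CAPM benchmark = R_f + β(R_m − R_f) = 5.31% + 1.233 × 6.62% = 13.47246%
α = actual − benchmark = 14.11% − 13.47246% = +0.64%

+0.64%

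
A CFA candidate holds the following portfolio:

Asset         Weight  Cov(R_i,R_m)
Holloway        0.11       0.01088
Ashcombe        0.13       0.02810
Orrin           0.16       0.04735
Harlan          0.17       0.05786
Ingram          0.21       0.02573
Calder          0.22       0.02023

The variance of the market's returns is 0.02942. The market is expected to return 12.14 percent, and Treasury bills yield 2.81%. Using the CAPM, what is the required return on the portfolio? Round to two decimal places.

12.99%

β_Holloway = 0.01088 / 0.02942 = 0.3698
β_Ashcombe = 0.02810 / 0.02942 = 0.9551
β_Orrin = 0.04735 / 0.02942 = 1.6094
β_Harlan = 0.05786 / 0.02942 = 1.9667
β_Ingram = 0.02573 / 0.02942 = 0.8746
β_Calder = 0.02023 / 0.02942 = 0.6876
β_P = Σ w_i β_i = 0.11×0.3698 + 0.13×0.9551 + 0.16×1.6094 + 0.17×1.9667 + 0.21×0.8746 + 0.22×0.6876 = 1.0916
MRP = 12.14% − 2.81% = 9.33%
E(R_P) = R_f + β_P × MRP = 2.81% + 1.0916 × 9.33% = 12.99%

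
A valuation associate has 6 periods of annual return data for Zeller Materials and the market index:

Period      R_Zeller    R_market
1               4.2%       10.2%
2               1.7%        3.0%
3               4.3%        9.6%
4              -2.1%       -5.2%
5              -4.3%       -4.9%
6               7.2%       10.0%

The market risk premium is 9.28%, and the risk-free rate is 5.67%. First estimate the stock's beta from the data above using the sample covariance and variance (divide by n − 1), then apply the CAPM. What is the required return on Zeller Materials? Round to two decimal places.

10.87%

Mean R_i = (4.2 + 1.7 + 4.3 − 2.1 − 4.3 + 7.2) / 6 = 1.8333%
Mean R_m = (10.2 + 3.0 + 9.6 − 5.2 − 4.9 + 10.0) / 6 = 3.7833%
Σ(R_i − R̄_i)(R_m − R̄_m) = 151.5933  ⇒  Cov = 151.5933 / 5 = 30.3187
Σ(R_m − R̄_m)² = 270.3683  ⇒  Var(R_m) = 270.3683 / 5 = 54.0737
β = Cov / Var(R_m) = 30.3187 / 54.0737 = 0.5607
E(R) = R_f + β × MRP = 5.67% + 0.5607 × 9.28% = 10.87%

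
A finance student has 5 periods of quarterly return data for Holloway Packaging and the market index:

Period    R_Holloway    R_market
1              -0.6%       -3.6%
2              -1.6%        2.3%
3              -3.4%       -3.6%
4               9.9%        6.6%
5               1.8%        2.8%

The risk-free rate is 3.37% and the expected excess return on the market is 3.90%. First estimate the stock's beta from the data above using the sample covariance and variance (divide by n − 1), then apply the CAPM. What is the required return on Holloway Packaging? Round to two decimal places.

7.12%

Mean R_i = (-0.6 − 1.6 − 3.4 + 9.9 + 1.8) / 5 = 1.2200%
Mean R_m = (-3.6 + 2.3 − 3.6 + 6.6 + 2.8) / 5 = 0.9000%
Σ(R_i − R̄_i)(R_m − R̄_m) = 75.6100  ⇒  Cov = 75.6100 / 4 = 18.9025
Σ(R_m − R̄_m)² = 78.5600  ⇒  Var(R_m) = 78.5600 / 4 = 19.6400
β = Cov / Var(R_m) = 18.9025 / 19.6400 = 0.9624
E(R) = R_f + β × MRP = 3.37% + 0.9624 × 3.90% = 7.12%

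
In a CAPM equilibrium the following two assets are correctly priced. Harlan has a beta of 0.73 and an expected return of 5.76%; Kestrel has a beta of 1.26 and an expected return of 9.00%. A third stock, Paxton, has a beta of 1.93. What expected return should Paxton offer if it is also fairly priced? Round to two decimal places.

13.10%

MRP (SML slope) = (9.00% − 5.76%) / (1.26 − 0.73) = 3.24% / 0.53 = 6.1132%
R_f (intercept) = 5.76% − 0.73 × 6.1132% = 1.2974%
E(R_Paxton) = R_f + β × MRP = 1.2974% + 1.93 × 6.1132% = 13.10%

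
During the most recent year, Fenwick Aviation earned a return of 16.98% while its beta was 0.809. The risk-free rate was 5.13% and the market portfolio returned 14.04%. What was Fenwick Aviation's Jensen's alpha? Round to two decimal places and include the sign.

+4.64%

Market excess return = 14.04% − 5.13% = 8.91%
CAPM benchmark = R_f + β(R_m − R_f) = 5.13% + 0.809 × 8.91% = 12.33819%
α = actual − benchmark = 16.98% − 12.33819% = +4.64%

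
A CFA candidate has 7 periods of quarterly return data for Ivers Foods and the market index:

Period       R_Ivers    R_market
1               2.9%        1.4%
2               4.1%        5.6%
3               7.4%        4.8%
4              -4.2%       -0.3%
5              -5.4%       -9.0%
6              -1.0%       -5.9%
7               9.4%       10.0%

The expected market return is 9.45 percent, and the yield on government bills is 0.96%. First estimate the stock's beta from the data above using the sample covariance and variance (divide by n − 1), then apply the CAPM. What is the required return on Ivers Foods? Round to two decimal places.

Mean R_i = (2.9 + 4.1 + 7.4 − 4.2 − 5.4 − 1.0 + 9.4) / 7 = 1.8857%
Mean R_m = (1.4 + 5.6 + 4.8 − 0.3 − 9.0 − 5.9 + 10.0) / 7 = 0.9429%
Σ(R_i − R̄_i)(R_m − R̄_m) = 199.8543  ⇒  Cov = 199.8543 / 6 = 33.3091
Σ(R_m − R̄_m)² = 266.0371  ⇒  Var(R_m) = 266.0371 / 6 = 44.3395
β = Cov / Var(R_m) = 33.3091 / 44.3395 = 0.7512
MRP = 9.45% − 0.96% = 8.49%
E(R) = R_f + β × MRP = 0.96% + 0.7512 × 8.49% = 7.34%

7.34%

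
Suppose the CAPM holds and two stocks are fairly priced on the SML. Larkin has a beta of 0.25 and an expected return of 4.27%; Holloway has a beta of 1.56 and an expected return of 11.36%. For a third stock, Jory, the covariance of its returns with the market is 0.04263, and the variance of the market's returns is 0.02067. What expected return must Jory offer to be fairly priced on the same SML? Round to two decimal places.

MRP = (11.36% − 4.27%) / (1.56 − 0.25) = 5.4122%
R_f = 4.27% − 0.25 × 5.4122% = 2.9170%
β_Jory = Cov / Var(R_m) = 0.04263 / 0.02067 = 2.0624
E(R_Jory) = R_f + β × MRP = 2.9170% + 2.0624 × 5.4122% = 14.08%

14.08%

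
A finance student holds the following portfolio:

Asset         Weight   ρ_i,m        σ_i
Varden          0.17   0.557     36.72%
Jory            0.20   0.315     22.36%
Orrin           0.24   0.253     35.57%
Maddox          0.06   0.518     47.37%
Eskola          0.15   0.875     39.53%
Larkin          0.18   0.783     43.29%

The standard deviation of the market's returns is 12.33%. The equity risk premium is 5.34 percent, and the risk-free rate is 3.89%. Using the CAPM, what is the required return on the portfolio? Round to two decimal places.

β_Varden = 0.557 × 36.72% / 12.33% = 1.6588
β_Jory = 0.315 × 22.36% / 12.33% = 0.5712
β_Orrin = 0.253 × 35.57% / 12.33% = 0.7299
β_Maddox = 0.518 × 47.37% / 12.33% = 1.9901
β_Eskola = 0.875 × 39.53% / 12.33% = 2.8053
β_Larkin = 0.783 × 43.29% / 12.33% = 2.7491
β_P = Σ w_i β_i = 0.17×1.6588 + 0.20×0.5712 + 0.24×0.7299 + 0.06×1.9901 + 0.15×2.8053 + 0.18×2.7491 = 1.6065
E(R_P) = R_f + β_P × MRP = 3.89% + 1.6065 × 5.34% = 12.47%

12.47%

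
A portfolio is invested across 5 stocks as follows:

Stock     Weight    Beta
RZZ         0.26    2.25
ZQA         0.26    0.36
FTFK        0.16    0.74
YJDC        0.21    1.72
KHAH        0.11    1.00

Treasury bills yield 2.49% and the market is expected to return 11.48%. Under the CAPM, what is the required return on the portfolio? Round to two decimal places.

β_P = Σ w_i β_i = 0.26×2.25 + 0.26×0.36 + 0.16×0.74 + 0.21×1.72 + 0.11×1.00 = 1.2682
MRP = 11.48% − 2.49% = 8.99%
E(R_P) = R_f + β_P × MRP = 2.49% + 1.2682 × 8.99% = 13.89%

13.89%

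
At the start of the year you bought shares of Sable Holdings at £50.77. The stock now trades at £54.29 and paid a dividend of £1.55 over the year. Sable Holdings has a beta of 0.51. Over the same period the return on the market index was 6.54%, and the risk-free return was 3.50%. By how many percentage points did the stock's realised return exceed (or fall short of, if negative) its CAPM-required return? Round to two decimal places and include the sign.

+4.94%

Realised HPR = (P1 + D1 − P0) / P0 = (54.29 + 1.55 − 50.77) / 50.77 = 5.07 / 50.77 = 9.9862%
MRP = 6.54% − 3.50% = 3.04%
CAPM required = R_f + β·MRP = 3.50% + 0.51 × 3.04% = 5.0504%
α = realised − required = 9.9862% − 5.0504% = +4.94%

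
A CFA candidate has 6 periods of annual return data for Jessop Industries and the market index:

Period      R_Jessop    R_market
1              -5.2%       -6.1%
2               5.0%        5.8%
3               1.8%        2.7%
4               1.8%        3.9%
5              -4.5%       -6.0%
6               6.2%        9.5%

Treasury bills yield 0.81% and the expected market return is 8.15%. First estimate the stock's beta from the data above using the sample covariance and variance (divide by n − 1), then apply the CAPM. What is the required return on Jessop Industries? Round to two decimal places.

6.22%

Mean R_i = (-5.2 + 5.0 + 1.8 + 1.8 − 4.5 + 6.2) / 6 = 0.8500%
Mean R_m = (-6.1 + 5.8 + 2.7 + 3.9 − 6.0 + 9.5) / 6 = 1.6333%
Σ(R_i − R̄_i)(R_m − R̄_m) = 150.1700  ⇒  Cov = 150.1700 / 5 = 30.0340
Σ(R_m − R̄_m)² = 203.5933  ⇒  Var(R_m) = 203.5933 / 5 = 40.7187
β = Cov / Var(R_m) = 30.0340 / 40.7187 = 0.7376
MRP = 8.15% − 0.81% = 7.34%
E(R) = R_f + β × MRP = 0.81% + 0.7376 × 7.34% = 6.22%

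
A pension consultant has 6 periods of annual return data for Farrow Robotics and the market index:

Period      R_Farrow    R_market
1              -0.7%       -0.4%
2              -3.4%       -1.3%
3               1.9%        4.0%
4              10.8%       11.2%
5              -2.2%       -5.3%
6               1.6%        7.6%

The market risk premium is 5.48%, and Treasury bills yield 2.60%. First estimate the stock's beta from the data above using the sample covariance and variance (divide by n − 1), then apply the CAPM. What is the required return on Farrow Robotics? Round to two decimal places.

6.57%

Mean R_i = (-0.7 − 3.4 + 1.9 + 10.8 − 2.2 + 1.6) / 6 = 1.3333%
Mean R_m = (-0.4 − 1.3 + 4.0 + 11.2 − 5.3 + 7.6) / 6 = 2.6333%
Σ(R_i − R̄_i)(R_m − R̄_m) = 136.0133  ⇒  Cov = 136.0133 / 5 = 27.2027
Σ(R_m − R̄_m)² = 187.5333  ⇒  Var(R_m) = 187.5333 / 5 = 37.5067
β = Cov / Var(R_m) = 27.2027 / 37.5067 = 0.7253
E(R) = R_f + β × MRP = 2.60% + 0.7253 × 5.48% = 6.57%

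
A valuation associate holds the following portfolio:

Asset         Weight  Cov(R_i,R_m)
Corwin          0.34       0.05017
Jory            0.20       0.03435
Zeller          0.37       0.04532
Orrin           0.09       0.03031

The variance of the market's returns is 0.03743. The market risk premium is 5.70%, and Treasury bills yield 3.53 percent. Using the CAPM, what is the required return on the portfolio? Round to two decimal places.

10.14%

β_Corwin = 0.05017 / 0.03743 = 1.3404
β_Jory = 0.03435 / 0.03743 = 0.9177
β_Zeller = 0.04532 / 0.03743 = 1.2108
β_Orrin = 0.03031 / 0.03743 = 0.8098
β_P = Σ w_i β_i = 0.34×1.3404 + 0.20×0.9177 + 0.37×1.2108 + 0.09×0.8098 = 1.1602
E(R_P) = R_f + β_P × MRP = 3.53% + 1.1602 × 5.70% = 10.14%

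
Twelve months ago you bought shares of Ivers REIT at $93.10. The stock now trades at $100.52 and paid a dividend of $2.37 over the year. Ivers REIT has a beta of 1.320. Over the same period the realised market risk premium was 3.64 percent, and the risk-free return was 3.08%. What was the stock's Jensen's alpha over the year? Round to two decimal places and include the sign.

Realised HPR = (P1 + D1 − P0) / P0 = (100.52 + 2.37 − 93.10) / 93.10 = 9.79 / 93.10 = 10.5156%
CAPM required = R_f + β·MRP = 3.08% + 1.320 × 3.64% = 7.88480%
α = realised − required = 10.5156% − 7.88480% = +2.63%

+2.63%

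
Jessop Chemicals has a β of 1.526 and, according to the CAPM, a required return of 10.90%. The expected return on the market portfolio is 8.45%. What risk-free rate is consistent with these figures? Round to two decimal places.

3.79%

E(R) = R_f + β(E(R_m) − R_f) = R_f(1 − β) + β·E(R_m)
10.90% = R_f × (1 − 1.526) + 1.526 × 8.45%
10.90% = R_f × -0.526 + 12.89470%
R_f = (10.90% − 12.89470%) / -0.526 = 3.79%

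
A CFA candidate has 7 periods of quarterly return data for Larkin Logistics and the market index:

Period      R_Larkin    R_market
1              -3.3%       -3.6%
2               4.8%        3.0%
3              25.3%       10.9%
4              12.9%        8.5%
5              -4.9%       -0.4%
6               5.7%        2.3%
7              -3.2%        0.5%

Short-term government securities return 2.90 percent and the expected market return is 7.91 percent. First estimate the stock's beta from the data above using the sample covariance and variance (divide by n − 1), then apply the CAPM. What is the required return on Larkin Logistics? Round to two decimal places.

Mean R_i = (-3.3 + 4.8 + 25.3 + 12.9 − 4.9 + 5.7 − 3.2) / 7 = 5.3286%
Mean R_m = (-3.6 + 3.0 + 10.9 + 8.5 − 0.4 + 2.3 + 0.5) / 7 = 3.0286%
Σ(R_i − R̄_i)(R_m − R̄_m) = 312.2043  ⇒  Cov = 312.2043 / 6 = 52.0341
Σ(R_m − R̄_m)² = 154.5143  ⇒  Var(R_m) = 154.5143 / 6 = 25.7524
β = Cov / Var(R_m) = 52.0341 / 25.7524 = 2.0206
MRP = 7.91% − 2.90% = 5.01%
E(R) = R_f + β × MRP = 2.90% + 2.0206 × 5.01% = 13.02%

13.02%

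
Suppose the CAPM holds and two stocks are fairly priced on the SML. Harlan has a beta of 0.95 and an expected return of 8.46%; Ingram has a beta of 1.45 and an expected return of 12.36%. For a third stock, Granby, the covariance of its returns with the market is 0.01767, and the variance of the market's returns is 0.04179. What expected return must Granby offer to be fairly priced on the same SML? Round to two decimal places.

4.35%

MRP = (12.36% − 8.46%) / (1.45 − 0.95) = 7.8000%
R_f = 8.46% − 0.95 × 7.8000% = 1.0500%
β_Granby = Cov / Var(R_m) = 0.01767 / 0.04179 = 0.4228
E(R_Granby) = R_f + β × MRP = 1.0500% + 0.4228 × 7.8000% = 4.35%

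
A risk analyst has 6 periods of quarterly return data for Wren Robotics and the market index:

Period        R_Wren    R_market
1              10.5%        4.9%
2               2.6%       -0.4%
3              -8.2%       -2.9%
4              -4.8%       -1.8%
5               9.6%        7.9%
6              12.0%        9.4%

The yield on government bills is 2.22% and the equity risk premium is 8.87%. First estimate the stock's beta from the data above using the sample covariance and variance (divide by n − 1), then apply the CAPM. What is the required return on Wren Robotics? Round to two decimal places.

15.71%

Mean R_i = (10.5 + 2.6 − 8.2 − 4.8 + 9.6 + 12.0) / 6 = 3.6167%
Mean R_m = (4.9 − 0.4 − 2.9 − 1.8 + 7.9 + 9.4) / 6 = 2.8500%
Σ(R_i − R̄_i)(R_m − R̄_m) = 209.6250  ⇒  Cov = 209.6250 / 5 = 41.9250
Σ(R_m − R̄_m)² = 137.8550  ⇒  Var(R_m) = 137.8550 / 5 = 27.5710
β = Cov / Var(R_m) = 41.9250 / 27.5710 = 1.5206
E(R) = R_f + β × MRP = 2.22% + 1.5206 × 8.87% = 15.71%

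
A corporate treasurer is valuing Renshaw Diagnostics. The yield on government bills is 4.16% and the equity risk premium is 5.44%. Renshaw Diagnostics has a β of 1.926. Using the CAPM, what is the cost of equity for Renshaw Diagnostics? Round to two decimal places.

E(R) = R_f + β × MRP = 4.16% + 1.926 × 5.44% = 14.64%

14.64%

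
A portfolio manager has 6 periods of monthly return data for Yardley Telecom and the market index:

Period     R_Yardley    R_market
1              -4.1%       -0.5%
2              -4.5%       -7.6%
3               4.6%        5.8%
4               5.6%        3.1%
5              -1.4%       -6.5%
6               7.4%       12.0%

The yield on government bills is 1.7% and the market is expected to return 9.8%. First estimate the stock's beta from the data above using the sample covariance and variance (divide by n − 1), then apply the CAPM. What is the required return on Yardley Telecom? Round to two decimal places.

Mean R_i = (-4.1 − 4.5 + 4.6 + 5.6 − 1.4 + 7.4) / 6 = 1.2667%
Mean R_m = (-0.5 − 7.6 + 5.8 + 3.1 − 6.5 + 12.0) / 6 = 1.0500%
Σ(R_i − R̄_i)(R_m − R̄_m) = 170.2100  ⇒  Cov = 170.2100 / 5 = 34.0420
Σ(R_m − R̄_m)² = 280.8950  ⇒  Var(R_m) = 280.8950 / 5 = 56.1790
β = Cov / Var(R_m) = 34.0420 / 56.1790 = 0.6060
MRP = 9.8% − 1.7% = 8.10%
E(R) = R_f + β × MRP = 1.7% + 0.6060 × 8.1% = 6.61%

6.61%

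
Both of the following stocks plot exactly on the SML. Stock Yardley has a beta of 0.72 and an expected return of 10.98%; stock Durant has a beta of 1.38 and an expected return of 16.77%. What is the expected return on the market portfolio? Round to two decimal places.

Both satisfy E(R) = R_f + β·MRP, so the slope of the SML is
MRP = (16.77% − 10.98%) / (1.38 − 0.72) = 5.79% / 0.66 = 8.7727%
R_f = E(R_Yardley) − β_Yardley·MRP = 10.98% − 0.72 × 8.7727% = 4.6637%
E(R_m) = R_f + MRP = 4.6637% + 8.7727% = 13.44%

13.44%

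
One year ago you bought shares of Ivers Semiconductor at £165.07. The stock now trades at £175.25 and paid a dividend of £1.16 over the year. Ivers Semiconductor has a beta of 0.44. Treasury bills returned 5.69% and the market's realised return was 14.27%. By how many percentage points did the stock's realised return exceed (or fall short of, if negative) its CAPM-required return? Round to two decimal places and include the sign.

Realised HPR = (P1 + D1 − P0) / P0 = (175.25 + 1.16 − 165.07) / 165.07 = 11.34 / 165.07 = 6.8698%
MRP = 14.27% − 5.69% = 8.58%
CAPM required = R_f + β·MRP = 5.69% + 0.44 × 8.58% = 9.4652%
α = realised − required = 6.8698% − 9.4652% = -2.60%

-2.60%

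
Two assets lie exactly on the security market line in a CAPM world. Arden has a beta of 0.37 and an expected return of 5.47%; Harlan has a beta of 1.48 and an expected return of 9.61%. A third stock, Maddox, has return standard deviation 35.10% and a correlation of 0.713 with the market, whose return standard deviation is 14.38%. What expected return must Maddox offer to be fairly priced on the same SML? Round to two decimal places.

MRP = (9.61% − 5.47%) / (1.48 − 0.37) = 3.7297%
R_f = 5.47% − 0.37 × 3.7297% = 4.0900%
β_Maddox = ρ·σ_i/σ_m = 0.713 × 35.10 / 14.38 = 1.7404
E(R_Maddox) = R_f + β × MRP = 4.0900% + 1.7404 × 3.7297% = 10.58%

10.58%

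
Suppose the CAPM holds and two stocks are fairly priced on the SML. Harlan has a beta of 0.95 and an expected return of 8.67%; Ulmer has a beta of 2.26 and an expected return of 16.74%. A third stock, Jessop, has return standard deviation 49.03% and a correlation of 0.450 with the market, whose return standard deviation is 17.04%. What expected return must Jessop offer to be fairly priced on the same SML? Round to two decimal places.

MRP = (16.74% − 8.67%) / (2.26 − 0.95) = 6.1603%
R_f = 8.67% − 0.95 × 6.1603% = 2.8177%
β_Jessop = ρ·σ_i/σ_m = 0.450 × 49.03 / 17.04 = 1.2948
E(R_Jessop) = R_f + β × MRP = 2.8177% + 1.2948 × 6.1603% = 10.79%

10.79%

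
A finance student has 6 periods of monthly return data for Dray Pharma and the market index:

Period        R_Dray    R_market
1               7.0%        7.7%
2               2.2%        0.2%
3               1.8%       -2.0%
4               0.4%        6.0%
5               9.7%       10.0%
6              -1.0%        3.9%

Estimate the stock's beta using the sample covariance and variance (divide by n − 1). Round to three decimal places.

Mean R_i = (7.0 + 2.2 + 1.8 + 0.4 + 9.7 − 1.0) / 6 = 3.3500%
Mean R_m = (7.7 + 0.2 − 2.0 + 6.0 + 10.0 + 3.9) / 6 = 4.3000%
Σ(R_i − R̄_i)(R_m − R̄_m) = 59.8100  ⇒  Cov = 59.8100 / 5 = 11.9620
Σ(R_m − R̄_m)² = 103.6000  ⇒  Var(R_m) = 103.6000 / 5 = 20.7200
β = Cov / Var(R_m) = 11.9620 / 20.7200 = 0.5773

0.577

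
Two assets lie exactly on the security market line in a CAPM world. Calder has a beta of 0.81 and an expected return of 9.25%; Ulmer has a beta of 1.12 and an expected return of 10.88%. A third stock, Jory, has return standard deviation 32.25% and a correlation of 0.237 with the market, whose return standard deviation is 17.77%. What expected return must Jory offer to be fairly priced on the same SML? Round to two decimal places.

MRP = (10.88% − 9.25%) / (1.12 − 0.81) = 5.2581%
R_f = 9.25% − 0.81 × 5.2581% = 4.9909%
β_Jory = ρ·σ_i/σ_m = 0.237 × 32.25 / 17.77 = 0.4301
E(R_Jory) = R_f + β × MRP = 4.9909% + 0.4301 × 5.2581% = 7.25%

7.25%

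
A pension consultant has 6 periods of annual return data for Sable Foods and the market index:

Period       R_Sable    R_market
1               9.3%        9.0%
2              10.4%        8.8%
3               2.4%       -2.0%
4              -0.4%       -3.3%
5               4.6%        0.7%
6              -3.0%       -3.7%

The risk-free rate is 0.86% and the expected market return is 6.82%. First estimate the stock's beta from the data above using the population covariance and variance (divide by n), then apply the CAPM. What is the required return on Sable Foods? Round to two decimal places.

6.01%

Mean R_i = (9.3 + 10.4 + 2.4 − 0.4 + 4.6 − 3.0) / 6 = 3.8833%
Mean R_m = (9.0 + 8.8 − 2.0 − 3.3 + 0.7 − 3.7) / 6 = 1.5833%
Σ(R_i − R̄_i)(R_m − R̄_m) = 149.1683  ⇒  Cov = 149.1683 / 6 = 24.8614
Σ(R_m − R̄_m)² = 172.4683  ⇒  Var(R_m) = 172.4683 / 6 = 28.7447
β = Cov / Var(R_m) = 24.8614 / 28.7447 = 0.8649
MRP = 6.82% − 0.86% = 5.96%
E(R) = R_f + β × MRP = 0.86% + 0.8649 × 5.96% = 6.01%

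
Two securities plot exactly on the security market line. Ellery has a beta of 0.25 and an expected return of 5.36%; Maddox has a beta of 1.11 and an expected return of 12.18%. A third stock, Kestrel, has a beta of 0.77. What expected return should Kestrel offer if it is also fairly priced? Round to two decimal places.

MRP (SML slope) = (12.18% − 5.36%) / (1.11 − 0.25) = 6.82% / 0.86 = 7.9302%
R_f (intercept) = 5.36% − 0.25 × 7.9302% = 3.3775%
E(R_Kestrel) = R_f + β × MRP = 3.3775% + 0.77 × 7.9302% = 9.48%

9.48%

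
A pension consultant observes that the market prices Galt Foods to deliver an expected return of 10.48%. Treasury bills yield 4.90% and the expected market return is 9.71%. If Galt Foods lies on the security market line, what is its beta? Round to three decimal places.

1.160

MRP = 9.71% − 4.90% = 4.81%
β = (E(R) − R_f) / MRP = (10.48% − 4.90%) / 4.81% = 5.58% / 4.81% = 1.160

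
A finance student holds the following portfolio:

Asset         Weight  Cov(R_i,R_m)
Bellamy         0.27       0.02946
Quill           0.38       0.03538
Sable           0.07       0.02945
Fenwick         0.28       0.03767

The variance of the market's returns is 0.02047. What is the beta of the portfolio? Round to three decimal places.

β_Bellamy = 0.02946 / 0.02047 = 1.4392
β_Quill = 0.03538 / 0.02047 = 1.7284
β_Sable = 0.02945 / 0.02047 = 1.4387
β_Fenwick = 0.03767 / 0.02047 = 1.8403
β_P = Σ w_i β_i = 0.27×1.4392 + 0.38×1.7284 + 0.07×1.4387 + 0.28×1.8403 = 1.6614

1.661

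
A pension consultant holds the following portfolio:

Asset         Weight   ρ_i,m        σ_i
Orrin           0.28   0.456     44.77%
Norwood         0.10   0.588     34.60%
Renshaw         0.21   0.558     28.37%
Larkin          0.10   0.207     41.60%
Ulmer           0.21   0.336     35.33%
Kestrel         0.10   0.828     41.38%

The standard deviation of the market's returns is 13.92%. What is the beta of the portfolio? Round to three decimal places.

1.283

β_Orrin = 0.456 × 44.77% / 13.92% = 1.4666
β_Norwood = 0.588 × 34.60% / 13.92% = 1.4616
β_Renshaw = 0.558 × 28.37% / 13.92% = 1.1372
β_Larkin = 0.207 × 41.60% / 13.92% = 0.6186
β_Ulmer = 0.336 × 35.33% / 13.92% = 0.8528
β_Kestrel = 0.828 × 41.38% / 13.92% = 2.4614
β_P = Σ w_i β_i = 0.28×1.4666 + 0.10×1.4616 + 0.21×1.1372 + 0.10×0.6186 + 0.21×0.8528 + 0.10×2.4614 = 1.2827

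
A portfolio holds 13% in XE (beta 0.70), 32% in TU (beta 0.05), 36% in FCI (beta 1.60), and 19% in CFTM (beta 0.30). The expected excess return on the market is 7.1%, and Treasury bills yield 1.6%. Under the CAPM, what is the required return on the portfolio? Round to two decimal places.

β_P = Σ w_i β_i = 0.13×0.70 + 0.32×0.05 + 0.36×1.60 + 0.19×0.30 = 0.7400
E(R_P) = R_f + β_P × MRP = 1.6% + 0.7400 × 7.1% = 6.85%

6.85%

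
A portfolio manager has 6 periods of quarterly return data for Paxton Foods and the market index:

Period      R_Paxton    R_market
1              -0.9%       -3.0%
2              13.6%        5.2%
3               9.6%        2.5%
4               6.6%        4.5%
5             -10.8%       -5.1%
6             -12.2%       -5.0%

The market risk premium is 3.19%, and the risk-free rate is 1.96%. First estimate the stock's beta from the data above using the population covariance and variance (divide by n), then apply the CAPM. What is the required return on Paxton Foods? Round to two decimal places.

8.83%

Mean R_i = (-0.9 + 13.6 + 9.6 + 6.6 − 10.8 − 12.2) / 6 = 0.9833%
Mean R_m = (-3.0 + 5.2 + 2.5 + 4.5 − 5.1 − 5.0) / 6 = -0.1500%
Σ(R_i − R̄_i)(R_m − R̄_m) = 244.0850  ⇒  Cov = 244.0850 / 6 = 40.6808
Σ(R_m − R̄_m)² = 113.4150  ⇒  Var(R_m) = 113.4150 / 6 = 18.9025
β = Cov / Var(R_m) = 40.6808 / 18.9025 = 2.1521
E(R) = R_f + β × MRP = 1.96% + 2.1521 × 3.19% = 8.83%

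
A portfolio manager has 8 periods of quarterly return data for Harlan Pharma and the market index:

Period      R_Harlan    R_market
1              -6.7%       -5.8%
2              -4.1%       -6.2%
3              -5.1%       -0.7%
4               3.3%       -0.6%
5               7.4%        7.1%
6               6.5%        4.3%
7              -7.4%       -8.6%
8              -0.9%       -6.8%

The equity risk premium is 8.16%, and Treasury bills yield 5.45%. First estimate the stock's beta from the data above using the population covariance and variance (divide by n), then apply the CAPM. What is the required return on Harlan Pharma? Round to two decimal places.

12.75%

Mean R_i = (-6.7 − 4.1 − 5.1 + 3.3 + 7.4 + 6.5 − 7.4 − 0.9) / 8 = -0.8750%
Mean R_m = (-5.8 − 6.2 − 0.7 − 0.6 + 7.1 + 4.3 − 8.6 − 6.8) / 8 = -2.1625%
Σ(R_i − R̄_i)(R_m − R̄_m) = 200.9825  ⇒  Cov = 200.9825 / 8 = 25.1228
Σ(R_m − R̄_m)² = 224.6188  ⇒  Var(R_m) = 224.6188 / 8 = 28.0774
β = Cov / Var(R_m) = 25.1228 / 28.0774 = 0.8948
E(R) = R_f + β × MRP = 5.45% + 0.8948 × 8.16% = 12.75%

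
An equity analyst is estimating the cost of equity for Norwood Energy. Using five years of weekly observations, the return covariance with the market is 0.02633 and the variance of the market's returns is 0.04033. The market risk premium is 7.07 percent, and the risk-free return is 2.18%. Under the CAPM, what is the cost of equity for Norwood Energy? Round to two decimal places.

6.80%

β = Cov(R_i, R_m) / Var(R_m) = 0.02633 / 0.04033 = 0.6529
E(R) = R_f + β × MRP = 2.18% + 0.6529 × 7.07% = 6.80%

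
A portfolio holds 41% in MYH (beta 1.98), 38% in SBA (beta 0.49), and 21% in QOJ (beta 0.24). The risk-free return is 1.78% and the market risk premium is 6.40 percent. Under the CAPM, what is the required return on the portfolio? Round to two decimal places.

8.49%

β_P = Σ w_i β_i = 0.41×1.98 + 0.38×0.49 + 0.21×0.24 = 1.0484
E(R_P) = R_f + β_P × MRP = 1.78% + 1.0484 × 6.40% = 8.49%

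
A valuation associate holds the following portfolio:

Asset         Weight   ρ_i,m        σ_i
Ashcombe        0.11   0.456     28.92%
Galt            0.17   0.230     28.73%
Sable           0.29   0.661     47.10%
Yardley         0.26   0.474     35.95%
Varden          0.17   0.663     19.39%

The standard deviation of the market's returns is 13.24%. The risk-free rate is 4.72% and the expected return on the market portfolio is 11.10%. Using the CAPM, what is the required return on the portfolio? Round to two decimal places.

β_Ashcombe = 0.456 × 28.92% / 13.24% = 0.9960
β_Galt = 0.230 × 28.73% / 13.24% = 0.4991
β_Sable = 0.661 × 47.10% / 13.24% = 2.3514
β_Yardley = 0.474 × 35.95% / 13.24% = 1.2870
β_Varden = 0.663 × 19.39% / 13.24% = 0.9710
β_P = Σ w_i β_i = 0.11×0.9960 + 0.17×0.4991 + 0.29×2.3514 + 0.26×1.2870 + 0.17×0.9710 = 1.3760
MRP = 11.10% − 4.72% = 6.38%
E(R_P) = R_f + β_P × MRP = 4.72% + 1.3760 × 6.38% = 13.50%

13.50%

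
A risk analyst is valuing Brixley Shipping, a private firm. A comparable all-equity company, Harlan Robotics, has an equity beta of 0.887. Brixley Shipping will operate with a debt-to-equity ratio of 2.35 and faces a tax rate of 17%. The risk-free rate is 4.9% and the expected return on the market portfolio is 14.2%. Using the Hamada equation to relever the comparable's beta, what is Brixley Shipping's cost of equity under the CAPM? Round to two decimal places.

β_L = β_U × [1 + (1 − t)(D/E)] = 0.887 × [1 + (1 − 0.17) × 2.35]
    = 0.887 × [1 + 0.83 × 2.35] = 0.887 × 2.9505 = 2.6171
MRP = 14.2% − 4.9% = 9.30%
E(R) = R_f + β_L × MRP = 4.9% + 2.6171 × 9.3% = 29.24%

29.24%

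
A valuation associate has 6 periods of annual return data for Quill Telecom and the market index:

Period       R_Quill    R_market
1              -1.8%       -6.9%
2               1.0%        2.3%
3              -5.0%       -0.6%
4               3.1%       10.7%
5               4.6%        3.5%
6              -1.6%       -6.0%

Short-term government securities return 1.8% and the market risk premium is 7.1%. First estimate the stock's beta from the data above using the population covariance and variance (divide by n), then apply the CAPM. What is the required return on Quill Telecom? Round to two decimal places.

4.33%

Mean R_i = (-1.8 + 1.0 − 5.0 + 3.1 + 4.6 − 1.6) / 6 = 0.0500%
Mean R_m = (-6.9 + 2.3 − 0.6 + 10.7 + 3.5 − 6.0) / 6 = 0.5000%
Σ(R_i − R̄_i)(R_m − R̄_m) = 76.4400  ⇒  Cov = 76.4400 / 6 = 12.7400
Σ(R_m − R̄_m)² = 214.5000  ⇒  Var(R_m) = 214.5000 / 6 = 35.7500
β = Cov / Var(R_m) = 12.7400 / 35.7500 = 0.3564
E(R) = R_f + β × MRP = 1.8% + 0.3564 × 7.1% = 4.33%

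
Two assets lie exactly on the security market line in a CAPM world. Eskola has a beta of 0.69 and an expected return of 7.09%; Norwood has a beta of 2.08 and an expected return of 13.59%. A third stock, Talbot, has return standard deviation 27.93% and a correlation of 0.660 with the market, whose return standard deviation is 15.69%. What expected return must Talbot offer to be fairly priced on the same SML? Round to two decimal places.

9.36%

MRP = (13.59% − 7.09%) / (2.08 − 0.69) = 4.6763%
R_f = 7.09% − 0.69 × 4.6763% = 3.8634%
β_Talbot = ρ·σ_i/σ_m = 0.660 × 27.93 / 15.69 = 1.1749
E(R_Talbot) = R_f + β × MRP = 3.8634% + 1.1749 × 4.6763% = 9.36%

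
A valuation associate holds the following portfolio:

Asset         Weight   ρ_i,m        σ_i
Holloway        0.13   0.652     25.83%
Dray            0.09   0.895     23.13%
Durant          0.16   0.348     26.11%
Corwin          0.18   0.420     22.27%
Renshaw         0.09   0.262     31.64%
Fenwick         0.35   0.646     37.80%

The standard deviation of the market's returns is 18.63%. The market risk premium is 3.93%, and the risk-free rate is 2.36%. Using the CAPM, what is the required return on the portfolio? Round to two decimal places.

5.84%

β_Holloway = 0.652 × 25.83% / 18.63% = 0.9040
β_Dray = 0.895 × 23.13% / 18.63% = 1.1112
β_Durant = 0.348 × 26.11% / 18.63% = 0.4877
β_Corwin = 0.420 × 22.27% / 18.63% = 0.5021
β_Renshaw = 0.262 × 31.64% / 18.63% = 0.4450
β_Fenwick = 0.646 × 37.80% / 18.63% = 1.3107
β_P = Σ w_i β_i = 0.13×0.9040 + 0.09×1.1112 + 0.16×0.4877 + 0.18×0.5021 + 0.09×0.4450 + 0.35×1.3107 = 0.8847
E(R_P) = R_f + β_P × MRP = 2.36% + 0.8847 × 3.93% = 5.84%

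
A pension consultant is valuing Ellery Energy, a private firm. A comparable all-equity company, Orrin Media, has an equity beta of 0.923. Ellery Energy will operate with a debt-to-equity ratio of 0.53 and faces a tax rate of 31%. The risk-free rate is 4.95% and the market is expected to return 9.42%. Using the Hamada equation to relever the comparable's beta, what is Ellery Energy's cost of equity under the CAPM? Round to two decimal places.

10.58%

β_L = β_U × [1 + (1 − t)(D/E)] = 0.923 × [1 + (1 − 0.31) × 0.53]
    = 0.923 × [1 + 0.69 × 0.53] = 0.923 × 1.3657 = 1.2605
MRP = 9.42% − 4.95% = 4.47%
E(R) = R_f + β_L × MRP = 4.95% + 1.2605 × 4.47% = 10.58%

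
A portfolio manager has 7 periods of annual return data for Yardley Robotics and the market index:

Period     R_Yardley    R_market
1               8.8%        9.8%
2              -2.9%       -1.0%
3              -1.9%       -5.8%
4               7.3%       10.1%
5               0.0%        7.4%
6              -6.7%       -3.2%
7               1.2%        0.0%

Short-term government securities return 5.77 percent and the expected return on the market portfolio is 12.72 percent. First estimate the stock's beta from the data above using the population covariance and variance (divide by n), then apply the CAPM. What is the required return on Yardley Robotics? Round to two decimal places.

Mean R_i = (8.8 − 2.9 − 1.9 + 7.3 + 0.0 − 6.7 + 1.2) / 7 = 0.8286%
Mean R_m = (9.8 − 1.0 − 5.8 + 10.1 + 7.4 − 3.2 + 0.0) / 7 = 2.4714%
Σ(R_i − R̄_i)(R_m − R̄_m) = 180.9957  ⇒  Cov = 180.9957 / 7 = 25.8565
Σ(R_m − R̄_m)² = 254.9343  ⇒  Var(R_m) = 254.9343 / 7 = 36.4192
β = Cov / Var(R_m) = 25.8565 / 36.4192 = 0.7100
MRP = 12.72% − 5.77% = 6.95%
E(R) = R_f + β × MRP = 5.77% + 0.7100 × 6.95% = 10.70%

10.70%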